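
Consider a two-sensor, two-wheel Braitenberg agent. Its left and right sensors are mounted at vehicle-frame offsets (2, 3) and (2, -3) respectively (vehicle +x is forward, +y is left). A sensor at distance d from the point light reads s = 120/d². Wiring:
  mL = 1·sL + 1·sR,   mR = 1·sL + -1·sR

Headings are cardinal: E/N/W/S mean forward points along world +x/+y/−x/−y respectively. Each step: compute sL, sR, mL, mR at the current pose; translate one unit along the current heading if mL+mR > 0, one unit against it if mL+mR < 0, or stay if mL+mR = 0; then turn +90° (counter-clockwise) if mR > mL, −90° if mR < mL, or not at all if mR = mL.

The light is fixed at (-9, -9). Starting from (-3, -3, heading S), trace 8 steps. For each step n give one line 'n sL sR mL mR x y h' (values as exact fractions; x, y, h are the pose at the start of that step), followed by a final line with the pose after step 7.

0 120/97 24/5 2928/485 -1728/485 -3 -3 S
1 6 3/2 15/2 9/2 -3 -4 W
2 120/53 120/113 19920/5989 7200/5989 -4 -4 N
3 12/13 60/29 1128/377 -432/377 -4 -3 E
4 120/97 24/5 2928/485 -1728/485 -3 -3 S
5 6 3/2 15/2 9/2 -3 -4 W
6 120/53 120/113 19920/5989 7200/5989 -4 -4 N
7 12/13 60/29 1128/377 -432/377 -4 -3 E
final -3 -3 S

n=0: pose=(-3,-3,S); sL=120/97, sR=24/5; mL=2928/485, mR=-1728/485; mL+mR=240/97 → advance +1; mR−mL=-48/5 → turn -1·90°
n=1: pose=(-3,-4,W); sL=6, sR=3/2; mL=15/2, mR=9/2; mL+mR=12 → advance +1; mR−mL=-3 → turn -1·90°
n=2: pose=(-4,-4,N); sL=120/53, sR=120/113; mL=19920/5989, mR=7200/5989; mL+mR=240/53 → advance +1; mR−mL=-240/113 → turn -1·90°
n=3: pose=(-4,-3,E); sL=12/13, sR=60/29; mL=1128/377, mR=-432/377; mL+mR=24/13 → advance +1; mR−mL=-120/29 → turn -1·90°
n=4: pose=(-3,-3,S); sL=120/97, sR=24/5; mL=2928/485, mR=-1728/485; mL+mR=240/97 → advance +1; mR−mL=-48/5 → turn -1·90°
n=5: pose=(-3,-4,W); sL=6, sR=3/2; mL=15/2, mR=9/2; mL+mR=12 → advance +1; mR−mL=-3 → turn -1·90°
n=6: pose=(-4,-4,N); sL=120/53, sR=120/113; mL=19920/5989, mR=7200/5989; mL+mR=240/53 → advance +1; mR−mL=-240/113 → turn -1·90°
n=7: pose=(-4,-3,E); sL=12/13, sR=60/29; mL=1128/377, mR=-432/377; mL+mR=24/13 → advance +1; mR−mL=-120/29 → turn -1·90°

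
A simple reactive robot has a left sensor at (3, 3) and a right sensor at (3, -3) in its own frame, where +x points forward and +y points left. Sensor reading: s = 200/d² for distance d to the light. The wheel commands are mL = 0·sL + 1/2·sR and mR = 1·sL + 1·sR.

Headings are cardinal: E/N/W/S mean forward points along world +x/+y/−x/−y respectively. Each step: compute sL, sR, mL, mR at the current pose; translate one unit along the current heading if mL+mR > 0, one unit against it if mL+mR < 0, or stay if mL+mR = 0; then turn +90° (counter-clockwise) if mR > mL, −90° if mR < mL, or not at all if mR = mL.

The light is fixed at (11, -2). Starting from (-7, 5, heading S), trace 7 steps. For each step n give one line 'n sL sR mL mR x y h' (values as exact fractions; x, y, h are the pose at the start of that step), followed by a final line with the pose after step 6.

0 200/241 200/457 100/457 139600/110137 -7 5 S
1 100/153 100/117 50/117 1000/663 -7 4 E
2 200/481 200/277 100/277 151600/133237 -6 4 N
3 25/52 2/5 1/5 229/260 -6 5 W
4 200/241 200/457 100/457 139600/110137 -7 5 S
5 100/153 100/117 50/117 1000/663 -7 4 E
6 200/481 200/277 100/277 151600/133237 -6 4 N
final -6 5 W

n=0: pose=(-7,5,S); sL=200/241, sR=200/457; mL=100/457, mR=139600/110137; mL+mR=163700/110137 → advance +1; mR−mL=115500/110137 → turn +1·90°
n=1: pose=(-7,4,E); sL=100/153, sR=100/117; mL=50/117, mR=1000/663; mL+mR=3850/1989 → advance +1; mR−mL=2150/1989 → turn +1·90°
n=2: pose=(-6,4,N); sL=200/481, sR=200/277; mL=100/277, mR=151600/133237; mL+mR=199700/133237 → advance +1; mR−mL=103500/133237 → turn +1·90°
n=3: pose=(-6,5,W); sL=25/52, sR=2/5; mL=1/5, mR=229/260; mL+mR=281/260 → advance +1; mR−mL=177/260 → turn +1·90°
n=4: pose=(-7,5,S); sL=200/241, sR=200/457; mL=100/457, mR=139600/110137; mL+mR=163700/110137 → advance +1; mR−mL=115500/110137 → turn +1·90°
n=5: pose=(-7,4,E); sL=100/153, sR=100/117; mL=50/117, mR=1000/663; mL+mR=3850/1989 → advance +1; mR−mL=2150/1989 → turn +1·90°
n=6: pose=(-6,4,N); sL=200/481, sR=200/277; mL=100/277, mR=151600/133237; mL+mR=199700/133237 → advance +1; mR−mL=103500/133237 → turn +1·90°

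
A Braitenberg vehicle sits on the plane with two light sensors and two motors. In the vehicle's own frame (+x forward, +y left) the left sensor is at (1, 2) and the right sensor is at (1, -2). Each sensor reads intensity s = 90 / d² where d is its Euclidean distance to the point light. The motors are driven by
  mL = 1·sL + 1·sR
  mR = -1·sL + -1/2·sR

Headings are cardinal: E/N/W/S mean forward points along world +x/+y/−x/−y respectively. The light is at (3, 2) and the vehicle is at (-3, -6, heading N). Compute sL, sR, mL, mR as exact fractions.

left sensor world pos  = (-5, -5); dL² = 113
right sensor world pos = (-1, -5); dR² = 65
sL = 90/113 = 90/113
sR = 90/65 = 18/13
mL = 1·sL + 1·sR = 3204/1469
mR = -1·sL + -1/2·sR = -2187/1469

90/113 18/13 3204/1469 -2187/1469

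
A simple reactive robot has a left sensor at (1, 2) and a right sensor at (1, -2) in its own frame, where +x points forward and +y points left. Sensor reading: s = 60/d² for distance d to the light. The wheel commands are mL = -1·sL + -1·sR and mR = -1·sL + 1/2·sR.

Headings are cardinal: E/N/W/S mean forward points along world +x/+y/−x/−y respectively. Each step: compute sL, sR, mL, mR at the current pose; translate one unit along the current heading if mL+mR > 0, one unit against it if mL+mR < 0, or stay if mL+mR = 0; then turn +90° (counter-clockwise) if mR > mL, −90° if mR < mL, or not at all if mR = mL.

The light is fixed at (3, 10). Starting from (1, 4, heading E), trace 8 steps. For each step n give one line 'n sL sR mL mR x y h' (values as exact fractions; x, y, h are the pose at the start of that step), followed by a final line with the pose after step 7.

0 60/17 12/13 -984/221 -678/221 1 4 E
1 6/5 30/13 -228/65 -3/65 0 4 N
2 60/97 60/41 -8280/3977 450/3977 0 3 W
3 15/16 3/4 -27/16 -9/16 1 3 S
4 60/17 12/13 -984/221 -678/221 1 4 E
5 6/5 30/13 -228/65 -3/65 0 4 N
6 60/97 60/41 -8280/3977 450/3977 0 3 W
7 15/16 3/4 -27/16 -9/16 1 3 S
final 1 4 E

n=0: pose=(1,4,E); sL=60/17, sR=12/13; mL=-984/221, mR=-678/221; mL+mR=-1662/221 → advance -1; mR−mL=18/13 → turn +1·90°
n=1: pose=(0,4,N); sL=6/5, sR=30/13; mL=-228/65, mR=-3/65; mL+mR=-231/65 → advance -1; mR−mL=45/13 → turn +1·90°
n=2: pose=(0,3,W); sL=60/97, sR=60/41; mL=-8280/3977, mR=450/3977; mL+mR=-7830/3977 → advance -1; mR−mL=90/41 → turn +1·90°
n=3: pose=(1,3,S); sL=15/16, sR=3/4; mL=-27/16, mR=-9/16; mL+mR=-9/4 → advance -1; mR−mL=9/8 → turn +1·90°
n=4: pose=(1,4,E); sL=60/17, sR=12/13; mL=-984/221, mR=-678/221; mL+mR=-1662/221 → advance -1; mR−mL=18/13 → turn +1·90°
n=5: pose=(0,4,N); sL=6/5, sR=30/13; mL=-228/65, mR=-3/65; mL+mR=-231/65 → advance -1; mR−mL=45/13 → turn +1·90°
n=6: pose=(0,3,W); sL=60/97, sR=60/41; mL=-8280/3977, mR=450/3977; mL+mR=-7830/3977 → advance -1; mR−mL=90/41 → turn +1·90°
n=7: pose=(1,3,S); sL=15/16, sR=3/4; mL=-27/16, mR=-9/16; mL+mR=-9/4 → advance -1; mR−mL=9/8 → turn +1·90°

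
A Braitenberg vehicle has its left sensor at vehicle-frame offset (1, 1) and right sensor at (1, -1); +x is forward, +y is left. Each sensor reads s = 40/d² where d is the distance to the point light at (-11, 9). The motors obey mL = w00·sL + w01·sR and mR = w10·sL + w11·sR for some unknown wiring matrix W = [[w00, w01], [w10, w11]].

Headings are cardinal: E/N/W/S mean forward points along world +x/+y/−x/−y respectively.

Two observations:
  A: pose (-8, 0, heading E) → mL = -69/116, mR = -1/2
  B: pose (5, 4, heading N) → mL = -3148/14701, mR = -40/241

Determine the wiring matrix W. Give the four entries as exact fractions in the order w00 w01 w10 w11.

obs A: pose=(-8,0,E) → sL=1/2, sR=10/29, mL=-69/116, mR=-1/2
obs B: pose=(5,4,N) → sL=40/241, sR=8/61, mL=-3148/14701, mR=-40/241
sensor matrix S = [[1/2, 10/29], [40/241, 8/61]]; det S = 3556/426329
solve [mL_A; mL_B] = S·[w00; w01] and [mR_A; mR_B] = S·[w10; w11]:
  w00 = -1/2, w01 = -1, w10 = -1, w11 = 0

-1/2 -1 -1 0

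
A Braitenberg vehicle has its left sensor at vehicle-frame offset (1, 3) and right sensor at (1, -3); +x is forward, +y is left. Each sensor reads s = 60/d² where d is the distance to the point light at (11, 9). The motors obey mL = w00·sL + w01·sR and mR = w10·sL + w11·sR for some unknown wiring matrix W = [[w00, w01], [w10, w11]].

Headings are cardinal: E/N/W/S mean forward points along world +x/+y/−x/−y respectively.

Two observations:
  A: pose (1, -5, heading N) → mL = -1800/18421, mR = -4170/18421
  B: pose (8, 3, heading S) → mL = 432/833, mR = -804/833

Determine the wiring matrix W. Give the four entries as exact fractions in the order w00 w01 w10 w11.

obs A: pose=(1,-5,N) → sL=30/169, sR=30/109, mL=-1800/18421, mR=-4170/18421
obs B: pose=(8,3,S) → sL=60/49, sR=12/17, mL=432/833, mR=-804/833
sensor matrix S = [[30/169, 30/109], [60/49, 12/17]]; det S = -3248640/15344693
solve [mL_A; mL_B] = S·[w00; w01] and [mR_A; mR_B] = S·[w10; w11]:
  w00 = 1, w01 = -1, w10 = -1/2, w11 = -1/2

1 -1 -1/2 -1/2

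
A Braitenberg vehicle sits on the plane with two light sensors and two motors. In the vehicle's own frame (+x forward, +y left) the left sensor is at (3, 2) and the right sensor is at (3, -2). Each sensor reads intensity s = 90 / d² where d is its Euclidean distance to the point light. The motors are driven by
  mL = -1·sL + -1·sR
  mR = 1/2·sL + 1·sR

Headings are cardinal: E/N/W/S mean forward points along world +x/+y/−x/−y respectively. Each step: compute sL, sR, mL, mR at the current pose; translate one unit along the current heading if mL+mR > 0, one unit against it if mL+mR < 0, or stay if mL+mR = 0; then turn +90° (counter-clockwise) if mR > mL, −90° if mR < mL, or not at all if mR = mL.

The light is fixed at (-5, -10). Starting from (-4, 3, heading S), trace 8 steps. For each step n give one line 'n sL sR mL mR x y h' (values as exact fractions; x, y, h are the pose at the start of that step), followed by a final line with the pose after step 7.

n=0: pose=(-4,3,S); sL=90/109, sR=90/101; mL=-18900/11009, mR=14355/11009; mL+mR=-45/109 → advance -1; mR−mL=33255/11009 → turn +1·90°
n=1: pose=(-4,4,E); sL=45/136, sR=9/16; mL=-243/272, mR=99/136; mL+mR=-45/272 → advance -1; mR−mL=441/272 → turn +1·90°
n=2: pose=(-5,4,N); sL=90/293, sR=90/293; mL=-180/293, mR=135/293; mL+mR=-45/293 → advance -1; mR−mL=315/293 → turn +1·90°
n=3: pose=(-5,3,W); sL=9/13, sR=5/13; mL=-14/13, mR=19/26; mL+mR=-9/26 → advance -1; mR−mL=47/26 → turn +1·90°
n=4: pose=(-4,3,S); sL=90/109, sR=90/101; mL=-18900/11009, mR=14355/11009; mL+mR=-45/109 → advance -1; mR−mL=33255/11009 → turn +1·90°
n=5: pose=(-4,4,E); sL=45/136, sR=9/16; mL=-243/272, mR=99/136; mL+mR=-45/272 → advance -1; mR−mL=441/272 → turn +1·90°
n=6: pose=(-5,4,N); sL=90/293, sR=90/293; mL=-180/293, mR=135/293; mL+mR=-45/293 → advance -1; mR−mL=315/293 → turn +1·90°
n=7: pose=(-5,3,W); sL=9/13, sR=5/13; mL=-14/13, mR=19/26; mL+mR=-9/26 → advance -1; mR−mL=47/26 → turn +1·90°

0 90/109 90/101 -18900/11009 14355/11009 -4 3 S
1 45/136 9/16 -243/272 99/136 -4 4 E
2 90/293 90/293 -180/293 135/293 -5 4 N
3 9/13 5/13 -14/13 19/26 -5 3 W
4 90/109 90/101 -18900/11009 14355/11009 -4 3 S
5 45/136 9/16 -243/272 99/136 -4 4 E
6 90/293 90/293 -180/293 135/293 -5 4 N
7 9/13 5/13 -14/13 19/26 -5 3 W
final -4 3 S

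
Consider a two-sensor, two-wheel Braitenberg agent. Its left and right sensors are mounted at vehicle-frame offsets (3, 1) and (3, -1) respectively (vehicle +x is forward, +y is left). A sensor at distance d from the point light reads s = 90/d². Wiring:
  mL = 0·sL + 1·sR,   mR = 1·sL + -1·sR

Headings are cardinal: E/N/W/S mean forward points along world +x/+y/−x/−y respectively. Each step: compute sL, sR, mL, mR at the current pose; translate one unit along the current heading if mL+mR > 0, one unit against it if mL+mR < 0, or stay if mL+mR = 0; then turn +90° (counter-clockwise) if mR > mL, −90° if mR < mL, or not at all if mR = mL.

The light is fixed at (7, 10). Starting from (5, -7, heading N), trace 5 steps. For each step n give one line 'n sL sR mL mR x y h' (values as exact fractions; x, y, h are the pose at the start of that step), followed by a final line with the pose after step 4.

n=0: pose=(5,-7,N); sL=18/41, sR=90/197; mL=90/197, mR=-144/8077; mL+mR=18/41 → advance +1; mR−mL=-3834/8077 → turn -1·90°
n=1: pose=(5,-6,E); sL=45/113, sR=9/29; mL=9/29, mR=288/3277; mL+mR=45/113 → advance +1; mR−mL=-729/3277 → turn -1·90°
n=2: pose=(6,-6,S); sL=90/361, sR=18/73; mL=18/73, mR=72/26353; mL+mR=90/361 → advance +1; mR−mL=-6426/26353 → turn -1·90°
n=3: pose=(6,-7,W); sL=9/34, sR=45/136; mL=45/136, mR=-9/136; mL+mR=9/34 → advance +1; mR−mL=-27/68 → turn -1·90°
n=4: pose=(5,-7,N); sL=18/41, sR=90/197; mL=90/197, mR=-144/8077; mL+mR=18/41 → advance +1; mR−mL=-3834/8077 → turn -1·90°

0 18/41 90/197 90/197 -144/8077 5 -7 N
1 45/113 9/29 9/29 288/3277 5 -6 E
2 90/361 18/73 18/73 72/26353 6 -6 S
3 9/34 45/136 45/136 -9/136 6 -7 W
4 18/41 90/197 90/197 -144/8077 5 -7 N
final 5 -6 E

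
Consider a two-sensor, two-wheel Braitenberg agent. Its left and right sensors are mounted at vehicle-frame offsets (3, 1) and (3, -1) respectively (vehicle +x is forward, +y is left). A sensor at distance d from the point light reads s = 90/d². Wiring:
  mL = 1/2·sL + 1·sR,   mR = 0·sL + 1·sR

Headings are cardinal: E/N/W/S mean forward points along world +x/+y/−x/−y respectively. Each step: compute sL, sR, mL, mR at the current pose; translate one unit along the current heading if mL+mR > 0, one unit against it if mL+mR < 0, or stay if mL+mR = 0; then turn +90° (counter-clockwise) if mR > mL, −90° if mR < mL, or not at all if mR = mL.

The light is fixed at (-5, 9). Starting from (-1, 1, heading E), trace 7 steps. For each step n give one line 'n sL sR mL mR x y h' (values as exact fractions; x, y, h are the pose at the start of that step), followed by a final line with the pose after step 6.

n=0: pose=(-1,1,E); sL=45/49, sR=9/13; mL=1467/1274, mR=9/13; mL+mR=2349/1274 → advance +1; mR−mL=-45/98 → turn -1·90°
n=1: pose=(0,1,S); sL=90/157, sR=90/137; mL=20295/21509, mR=90/137; mL+mR=34425/21509 → advance +1; mR−mL=-45/157 → turn -1·90°
n=2: pose=(0,0,W); sL=45/52, sR=45/34; mL=3105/1768, mR=45/34; mL+mR=5445/1768 → advance +1; mR−mL=-45/104 → turn -1·90°
n=3: pose=(-1,0,N); sL=2, sR=90/61; mL=151/61, mR=90/61; mL+mR=241/61 → advance +1; mR−mL=-1 → turn -1·90°
n=4: pose=(-1,1,E); sL=45/49, sR=9/13; mL=1467/1274, mR=9/13; mL+mR=2349/1274 → advance +1; mR−mL=-45/98 → turn -1·90°
n=5: pose=(0,1,S); sL=90/157, sR=90/137; mL=20295/21509, mR=90/137; mL+mR=34425/21509 → advance +1; mR−mL=-45/157 → turn -1·90°
n=6: pose=(0,0,W); sL=45/52, sR=45/34; mL=3105/1768, mR=45/34; mL+mR=5445/1768 → advance +1; mR−mL=-45/104 → turn -1·90°

0 45/49 9/13 1467/1274 9/13 -1 1 E
1 90/157 90/137 20295/21509 90/137 0 1 S
2 45/52 45/34 3105/1768 45/34 0 0 W
3 2 90/61 151/61 90/61 -1 0 N
4 45/49 9/13 1467/1274 9/13 -1 1 E
5 90/157 90/137 20295/21509 90/137 0 1 S
6 45/52 45/34 3105/1768 45/34 0 0 W
final -1 0 N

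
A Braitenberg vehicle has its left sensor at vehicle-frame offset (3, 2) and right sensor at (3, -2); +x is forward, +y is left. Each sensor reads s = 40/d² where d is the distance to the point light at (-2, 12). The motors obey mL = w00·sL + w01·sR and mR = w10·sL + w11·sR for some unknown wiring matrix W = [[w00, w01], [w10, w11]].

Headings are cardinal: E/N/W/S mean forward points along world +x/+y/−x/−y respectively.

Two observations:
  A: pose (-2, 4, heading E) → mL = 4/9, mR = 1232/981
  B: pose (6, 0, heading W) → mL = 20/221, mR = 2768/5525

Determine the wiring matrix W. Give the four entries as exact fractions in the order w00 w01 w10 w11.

obs A: pose=(-2,4,E) → sL=8/9, sR=40/109, mL=4/9, mR=1232/981
obs B: pose=(6,0,W) → sL=40/221, sR=8/25, mL=20/221, mR=2768/5525
sensor matrix S = [[8/9, 40/109], [40/221, 8/25]]; det S = 1181696/5420025
solve [mL_A; mL_B] = S·[w00; w01] and [mR_A; mR_B] = S·[w10; w11]:
  w00 = 1/2, w01 = 0, w10 = 1, w11 = 1

1/2 0 1 1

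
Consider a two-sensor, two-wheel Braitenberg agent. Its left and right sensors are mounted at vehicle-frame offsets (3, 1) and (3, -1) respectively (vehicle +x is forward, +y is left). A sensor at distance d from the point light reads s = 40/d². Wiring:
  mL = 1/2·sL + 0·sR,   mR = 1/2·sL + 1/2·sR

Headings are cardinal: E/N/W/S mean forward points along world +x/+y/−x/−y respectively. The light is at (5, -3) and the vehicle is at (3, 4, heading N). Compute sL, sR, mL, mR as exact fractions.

left sensor world pos  = (2, 7); dL² = 109
right sensor world pos = (4, 7); dR² = 101
sL = 40/109 = 40/109
sR = 40/101 = 40/101
mL = 1/2·sL + 0·sR = 20/109
mR = 1/2·sL + 1/2·sR = 4200/11009

40/109 40/101 20/109 4200/11009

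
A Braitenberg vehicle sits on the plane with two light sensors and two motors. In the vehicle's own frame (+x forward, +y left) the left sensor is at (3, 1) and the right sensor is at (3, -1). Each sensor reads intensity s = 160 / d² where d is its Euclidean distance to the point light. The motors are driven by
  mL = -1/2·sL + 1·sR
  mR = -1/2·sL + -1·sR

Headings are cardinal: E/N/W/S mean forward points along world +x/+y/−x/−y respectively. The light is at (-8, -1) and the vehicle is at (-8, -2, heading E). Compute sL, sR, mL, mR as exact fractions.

160/9 160/13 400/117 -2480/117

left sensor world pos  = (-5, -1); dL² = 9
right sensor world pos = (-5, -3); dR² = 13
sL = 160/9 = 160/9
sR = 160/13 = 160/13
mL = -1/2·sL + 1·sR = 400/117
mR = -1/2·sL + -1·sR = -2480/117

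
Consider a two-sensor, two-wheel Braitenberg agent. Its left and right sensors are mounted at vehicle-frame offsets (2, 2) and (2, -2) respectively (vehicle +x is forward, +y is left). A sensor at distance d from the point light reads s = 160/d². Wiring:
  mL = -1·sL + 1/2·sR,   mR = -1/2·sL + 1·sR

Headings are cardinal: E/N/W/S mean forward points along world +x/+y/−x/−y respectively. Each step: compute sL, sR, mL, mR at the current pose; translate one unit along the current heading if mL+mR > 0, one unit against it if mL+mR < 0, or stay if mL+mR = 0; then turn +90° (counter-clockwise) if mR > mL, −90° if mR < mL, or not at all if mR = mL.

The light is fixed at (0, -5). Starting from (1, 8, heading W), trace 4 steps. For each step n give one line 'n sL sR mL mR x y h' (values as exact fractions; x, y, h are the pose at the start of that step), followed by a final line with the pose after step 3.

n=0: pose=(1,8,W); sL=80/61, sR=80/113; mL=-6600/6893, mR=360/6893; mL+mR=-6240/6893 → advance -1; mR−mL=6960/6893 → turn +1·90°
n=1: pose=(2,8,S); sL=160/137, sR=160/121; mL=-8400/16577, mR=12240/16577; mL+mR=3840/16577 → advance +1; mR−mL=20640/16577 → turn +1·90°
n=2: pose=(2,7,E); sL=40/53, sR=40/29; mL=-100/1537, mR=1540/1537; mL+mR=1440/1537 → advance +1; mR−mL=1640/1537 → turn +1·90°
n=3: pose=(3,7,N); sL=160/197, sR=160/221; mL=-19600/43537, mR=13840/43537; mL+mR=-5760/43537 → advance -1; mR−mL=33440/43537 → turn +1·90°

0 80/61 80/113 -6600/6893 360/6893 1 8 W
1 160/137 160/121 -8400/16577 12240/16577 2 8 S
2 40/53 40/29 -100/1537 1540/1537 2 7 E
3 160/197 160/221 -19600/43537 13840/43537 3 7 N
final 3 6 W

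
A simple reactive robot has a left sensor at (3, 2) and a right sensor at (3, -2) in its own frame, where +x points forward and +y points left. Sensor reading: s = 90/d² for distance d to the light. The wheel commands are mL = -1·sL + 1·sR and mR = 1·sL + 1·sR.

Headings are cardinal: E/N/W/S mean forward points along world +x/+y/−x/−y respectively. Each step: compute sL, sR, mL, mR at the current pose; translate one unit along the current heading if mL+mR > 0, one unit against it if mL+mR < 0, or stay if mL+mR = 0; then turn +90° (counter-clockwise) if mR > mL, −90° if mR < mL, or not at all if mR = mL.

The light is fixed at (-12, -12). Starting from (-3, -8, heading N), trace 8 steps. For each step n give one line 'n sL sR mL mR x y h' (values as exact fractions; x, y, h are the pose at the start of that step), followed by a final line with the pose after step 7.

n=0: pose=(-3,-8,N); sL=45/49, sR=9/17; mL=-324/833, mR=1206/833; mL+mR=18/17 → advance +1; mR−mL=90/49 → turn +1·90°
n=1: pose=(-3,-7,W); sL=2, sR=18/17; mL=-16/17, mR=52/17; mL+mR=36/17 → advance +1; mR−mL=4 → turn +1·90°
n=2: pose=(-4,-7,S); sL=45/52, sR=9/4; mL=18/13, mR=81/26; mL+mR=9/2 → advance +1; mR−mL=45/26 → turn +1·90°
n=3: pose=(-4,-8,E); sL=90/157, sR=18/25; mL=576/3925, mR=5076/3925; mL+mR=36/25 → advance +1; mR−mL=180/157 → turn +1·90°
n=4: pose=(-3,-8,N); sL=45/49, sR=9/17; mL=-324/833, mR=1206/833; mL+mR=18/17 → advance +1; mR−mL=90/49 → turn +1·90°
n=5: pose=(-3,-7,W); sL=2, sR=18/17; mL=-16/17, mR=52/17; mL+mR=36/17 → advance +1; mR−mL=4 → turn +1·90°
n=6: pose=(-4,-7,S); sL=45/52, sR=9/4; mL=18/13, mR=81/26; mL+mR=9/2 → advance +1; mR−mL=45/26 → turn +1·90°
n=7: pose=(-4,-8,E); sL=90/157, sR=18/25; mL=576/3925, mR=5076/3925; mL+mR=36/25 → advance +1; mR−mL=180/157 → turn +1·90°

0 45/49 9/17 -324/833 1206/833 -3 -8 N
1 2 18/17 -16/17 52/17 -3 -7 W
2 45/52 9/4 18/13 81/26 -4 -7 S
3 90/157 18/25 576/3925 5076/3925 -4 -8 E
4 45/49 9/17 -324/833 1206/833 -3 -8 N
5 2 18/17 -16/17 52/17 -3 -7 W
6 45/52 9/4 18/13 81/26 -4 -7 S
7 90/157 18/25 576/3925 5076/3925 -4 -8 E
final -3 -8 N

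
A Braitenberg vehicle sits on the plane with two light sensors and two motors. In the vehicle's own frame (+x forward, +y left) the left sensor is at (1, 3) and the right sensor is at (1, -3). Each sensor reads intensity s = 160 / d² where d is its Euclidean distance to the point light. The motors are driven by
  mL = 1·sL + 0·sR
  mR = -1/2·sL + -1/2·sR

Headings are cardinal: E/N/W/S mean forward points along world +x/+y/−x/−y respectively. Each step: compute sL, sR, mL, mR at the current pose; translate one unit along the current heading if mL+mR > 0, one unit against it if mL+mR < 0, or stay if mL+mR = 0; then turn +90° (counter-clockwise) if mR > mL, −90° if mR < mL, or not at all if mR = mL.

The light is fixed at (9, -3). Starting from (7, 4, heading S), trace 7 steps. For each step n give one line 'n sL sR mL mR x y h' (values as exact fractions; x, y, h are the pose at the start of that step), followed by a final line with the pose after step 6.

0 160/37 160/61 160/37 -7840/2257 7 4 S
1 80/9 16/9 80/9 -16/3 7 3 W
2 32/17 160/49 32/17 -2144/833 6 3 N
3 40/17 20 40/17 -190/17 6 2 E
4 160/17 32/13 160/17 -1312/221 5 2 S
5 80/13 80/37 80/13 -2000/481 5 1 W
6 160/89 160/29 160/89 -9440/2581 4 1 N
final 4 0 E

n=0: pose=(7,4,S); sL=160/37, sR=160/61; mL=160/37, mR=-7840/2257; mL+mR=1920/2257 → advance +1; mR−mL=-17600/2257 → turn -1·90°
n=1: pose=(7,3,W); sL=80/9, sR=16/9; mL=80/9, mR=-16/3; mL+mR=32/9 → advance +1; mR−mL=-128/9 → turn -1·90°
n=2: pose=(6,3,N); sL=32/17, sR=160/49; mL=32/17, mR=-2144/833; mL+mR=-576/833 → advance -1; mR−mL=-3712/833 → turn -1·90°
n=3: pose=(6,2,E); sL=40/17, sR=20; mL=40/17, mR=-190/17; mL+mR=-150/17 → advance -1; mR−mL=-230/17 → turn -1·90°
n=4: pose=(5,2,S); sL=160/17, sR=32/13; mL=160/17, mR=-1312/221; mL+mR=768/221 → advance +1; mR−mL=-3392/221 → turn -1·90°
n=5: pose=(5,1,W); sL=80/13, sR=80/37; mL=80/13, mR=-2000/481; mL+mR=960/481 → advance +1; mR−mL=-4960/481 → turn -1·90°
n=6: pose=(4,1,N); sL=160/89, sR=160/29; mL=160/89, mR=-9440/2581; mL+mR=-4800/2581 → advance -1; mR−mL=-14080/2581 → turn -1·90°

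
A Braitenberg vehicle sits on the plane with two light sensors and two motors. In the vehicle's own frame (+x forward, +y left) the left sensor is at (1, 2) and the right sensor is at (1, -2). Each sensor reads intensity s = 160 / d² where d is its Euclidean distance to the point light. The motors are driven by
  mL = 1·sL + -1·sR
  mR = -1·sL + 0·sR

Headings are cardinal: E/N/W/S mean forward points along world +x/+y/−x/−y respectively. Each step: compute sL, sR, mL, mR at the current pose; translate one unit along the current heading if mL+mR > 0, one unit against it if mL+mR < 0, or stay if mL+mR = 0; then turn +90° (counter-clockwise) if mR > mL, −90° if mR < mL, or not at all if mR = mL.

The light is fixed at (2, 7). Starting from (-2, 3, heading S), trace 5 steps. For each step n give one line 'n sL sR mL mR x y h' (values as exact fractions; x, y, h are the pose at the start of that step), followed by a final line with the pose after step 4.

n=0: pose=(-2,3,S); sL=160/29, sR=160/61; mL=5120/1769, mR=-160/29; mL+mR=-160/61 → advance -1; mR−mL=-14880/1769 → turn -1·90°
n=1: pose=(-2,4,W); sL=16/5, sR=80/13; mL=-192/65, mR=-16/5; mL+mR=-80/13 → advance -1; mR−mL=-16/65 → turn -1·90°
n=2: pose=(-1,4,N); sL=160/29, sR=32; mL=-768/29, mR=-160/29; mL+mR=-32 → advance -1; mR−mL=608/29 → turn +1·90°
n=3: pose=(-1,3,W); sL=40/13, sR=8; mL=-64/13, mR=-40/13; mL+mR=-8 → advance -1; mR−mL=24/13 → turn +1·90°
n=4: pose=(0,3,S); sL=32/5, sR=160/41; mL=512/205, mR=-32/5; mL+mR=-160/41 → advance -1; mR−mL=-1824/205 → turn -1·90°

0 160/29 160/61 5120/1769 -160/29 -2 3 S
1 16/5 80/13 -192/65 -16/5 -2 4 W
2 160/29 32 -768/29 -160/29 -1 4 N
3 40/13 8 -64/13 -40/13 -1 3 W
4 32/5 160/41 512/205 -32/5 0 3 S
final 0 4 W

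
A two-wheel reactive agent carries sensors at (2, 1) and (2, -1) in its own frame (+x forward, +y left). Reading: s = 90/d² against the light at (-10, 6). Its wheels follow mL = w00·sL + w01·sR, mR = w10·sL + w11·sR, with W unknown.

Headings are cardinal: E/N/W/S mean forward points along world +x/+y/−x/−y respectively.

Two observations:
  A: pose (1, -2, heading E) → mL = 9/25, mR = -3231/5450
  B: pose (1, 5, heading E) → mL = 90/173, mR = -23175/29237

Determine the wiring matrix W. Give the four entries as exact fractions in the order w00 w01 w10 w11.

0 1 -1 -1/2

obs A: pose=(1,-2,E) → sL=45/109, sR=9/25, mL=9/25, mR=-3231/5450
obs B: pose=(1,5,E) → sL=90/169, sR=90/173, mL=90/173, mR=-23175/29237
sensor matrix S = [[45/109, 9/25], [90/169, 90/173]]; det S = 367416/15934165
solve [mL_A; mL_B] = S·[w00; w01] and [mR_A; mR_B] = S·[w10; w11]:
  w00 = 0, w01 = 1, w10 = -1, w11 = -1/2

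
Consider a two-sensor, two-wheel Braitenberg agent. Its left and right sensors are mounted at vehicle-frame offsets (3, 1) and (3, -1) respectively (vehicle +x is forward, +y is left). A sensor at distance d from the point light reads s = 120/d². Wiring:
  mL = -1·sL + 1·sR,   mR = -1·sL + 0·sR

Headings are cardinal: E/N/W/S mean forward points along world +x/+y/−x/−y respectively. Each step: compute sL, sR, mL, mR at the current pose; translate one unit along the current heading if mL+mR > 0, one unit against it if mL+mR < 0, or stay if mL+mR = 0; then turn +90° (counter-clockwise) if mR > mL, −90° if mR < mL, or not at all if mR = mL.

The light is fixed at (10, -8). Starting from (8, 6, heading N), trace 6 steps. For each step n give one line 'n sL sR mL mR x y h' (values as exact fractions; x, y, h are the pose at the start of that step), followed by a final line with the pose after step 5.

n=0: pose=(8,6,N); sL=60/149, sR=12/29; mL=48/4321, mR=-60/149; mL+mR=-1692/4321 → advance -1; mR−mL=-12/29 → turn -1·90°
n=1: pose=(8,5,E); sL=120/197, sR=24/29; mL=1248/5713, mR=-120/197; mL+mR=-2232/5713 → advance -1; mR−mL=-24/29 → turn -1·90°
n=2: pose=(7,5,S); sL=15/13, sR=30/29; mL=-45/377, mR=-15/13; mL+mR=-480/377 → advance -1; mR−mL=-30/29 → turn -1·90°
n=3: pose=(7,6,W); sL=24/41, sR=40/87; mL=-448/3567, mR=-24/41; mL+mR=-2536/3567 → advance -1; mR−mL=-40/87 → turn -1·90°
n=4: pose=(8,6,N); sL=60/149, sR=12/29; mL=48/4321, mR=-60/149; mL+mR=-1692/4321 → advance -1; mR−mL=-12/29 → turn -1·90°
n=5: pose=(8,5,E); sL=120/197, sR=24/29; mL=1248/5713, mR=-120/197; mL+mR=-2232/5713 → advance -1; mR−mL=-24/29 → turn -1·90°

0 60/149 12/29 48/4321 -60/149 8 6 N
1 120/197 24/29 1248/5713 -120/197 8 5 E
2 15/13 30/29 -45/377 -15/13 7 5 S
3 24/41 40/87 -448/3567 -24/41 7 6 W
4 60/149 12/29 48/4321 -60/149 8 6 N
5 120/197 24/29 1248/5713 -120/197 8 5 E
final 7 5 S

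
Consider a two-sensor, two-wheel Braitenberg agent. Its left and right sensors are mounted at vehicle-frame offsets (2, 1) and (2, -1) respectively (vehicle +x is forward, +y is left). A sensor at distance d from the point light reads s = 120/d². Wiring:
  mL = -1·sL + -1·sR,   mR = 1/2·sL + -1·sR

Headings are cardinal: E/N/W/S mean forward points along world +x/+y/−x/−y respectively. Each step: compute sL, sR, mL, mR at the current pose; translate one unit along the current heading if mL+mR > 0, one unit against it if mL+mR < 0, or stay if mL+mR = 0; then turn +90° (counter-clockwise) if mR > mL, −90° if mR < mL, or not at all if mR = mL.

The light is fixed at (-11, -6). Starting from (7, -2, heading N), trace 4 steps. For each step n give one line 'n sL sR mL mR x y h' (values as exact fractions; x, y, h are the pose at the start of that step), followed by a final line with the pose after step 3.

0 24/65 120/397 -17328/25805 -3036/25805 7 -2 N
1 6/13 15/34 -399/442 -93/442 7 -3 W
2 120/401 24/65 -17424/26065 -5724/26065 8 -3 S
3 60/233 4/15 -1832/3495 -482/3495 8 -2 E
final 7 -2 N

n=0: pose=(7,-2,N); sL=24/65, sR=120/397; mL=-17328/25805, mR=-3036/25805; mL+mR=-20364/25805 → advance -1; mR−mL=36/65 → turn +1·90°
n=1: pose=(7,-3,W); sL=6/13, sR=15/34; mL=-399/442, mR=-93/442; mL+mR=-246/221 → advance -1; mR−mL=9/13 → turn +1·90°
n=2: pose=(8,-3,S); sL=120/401, sR=24/65; mL=-17424/26065, mR=-5724/26065; mL+mR=-23148/26065 → advance -1; mR−mL=180/401 → turn +1·90°
n=3: pose=(8,-2,E); sL=60/233, sR=4/15; mL=-1832/3495, mR=-482/3495; mL+mR=-2314/3495 → advance -1; mR−mL=90/233 → turn +1·90°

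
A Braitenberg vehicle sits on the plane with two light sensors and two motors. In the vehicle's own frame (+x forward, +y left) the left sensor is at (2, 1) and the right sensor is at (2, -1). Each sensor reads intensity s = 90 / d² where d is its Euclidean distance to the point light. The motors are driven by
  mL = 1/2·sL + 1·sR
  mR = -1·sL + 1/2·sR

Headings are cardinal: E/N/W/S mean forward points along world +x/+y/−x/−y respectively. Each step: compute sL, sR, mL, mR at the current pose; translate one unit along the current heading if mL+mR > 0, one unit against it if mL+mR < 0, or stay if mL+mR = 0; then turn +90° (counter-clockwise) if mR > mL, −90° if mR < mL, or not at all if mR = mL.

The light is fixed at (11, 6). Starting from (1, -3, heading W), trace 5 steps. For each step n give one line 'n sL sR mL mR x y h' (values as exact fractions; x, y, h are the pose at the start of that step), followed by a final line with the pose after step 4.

0 45/122 45/104 3915/6344 -1935/12688 1 -3 W
1 90/193 90/149 24075/28757 -4725/28757 0 -3 N
2 9/13 5/9 211/234 -97/234 0 -2 E
3 90/181 90/221 26235/40001 -11745/40001 1 -2 S
4 45/122 45/104 3915/6344 -1935/12688 1 -3 W
final 0 -3 N

n=0: pose=(1,-3,W); sL=45/122, sR=45/104; mL=3915/6344, mR=-1935/12688; mL+mR=5895/12688 → advance +1; mR−mL=-9765/12688 → turn -1·90°
n=1: pose=(0,-3,N); sL=90/193, sR=90/149; mL=24075/28757, mR=-4725/28757; mL+mR=19350/28757 → advance +1; mR−mL=-28800/28757 → turn -1·90°
n=2: pose=(0,-2,E); sL=9/13, sR=5/9; mL=211/234, mR=-97/234; mL+mR=19/39 → advance +1; mR−mL=-154/117 → turn -1·90°
n=3: pose=(1,-2,S); sL=90/181, sR=90/221; mL=26235/40001, mR=-11745/40001; mL+mR=14490/40001 → advance +1; mR−mL=-37980/40001 → turn -1·90°
n=4: pose=(1,-3,W); sL=45/122, sR=45/104; mL=3915/6344, mR=-1935/12688; mL+mR=5895/12688 → advance +1; mR−mL=-9765/12688 → turn -1·90°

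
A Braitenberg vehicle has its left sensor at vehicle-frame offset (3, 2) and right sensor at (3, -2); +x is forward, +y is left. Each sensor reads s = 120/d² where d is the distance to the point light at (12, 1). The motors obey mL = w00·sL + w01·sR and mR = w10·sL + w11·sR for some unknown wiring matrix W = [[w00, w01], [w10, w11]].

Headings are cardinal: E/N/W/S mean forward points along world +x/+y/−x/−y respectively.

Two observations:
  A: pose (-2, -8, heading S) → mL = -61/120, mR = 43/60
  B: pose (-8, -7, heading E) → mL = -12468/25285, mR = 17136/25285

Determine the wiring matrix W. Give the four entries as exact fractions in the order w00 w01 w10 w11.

obs A: pose=(-2,-8,S) → sL=5/12, sR=3/10, mL=-61/120, mR=43/60
obs B: pose=(-8,-7,E) → sL=24/65, sR=120/389, mL=-12468/25285, mR=17136/25285
sensor matrix S = [[5/12, 3/10], [24/65, 120/389]]; det S = 2246/126425
solve [mL_A; mL_B] = S·[w00; w01] and [mR_A; mR_B] = S·[w10; w11]:
  w00 = -1/2, w01 = -1, w10 = 1, w11 = 1

-1/2 -1 1 1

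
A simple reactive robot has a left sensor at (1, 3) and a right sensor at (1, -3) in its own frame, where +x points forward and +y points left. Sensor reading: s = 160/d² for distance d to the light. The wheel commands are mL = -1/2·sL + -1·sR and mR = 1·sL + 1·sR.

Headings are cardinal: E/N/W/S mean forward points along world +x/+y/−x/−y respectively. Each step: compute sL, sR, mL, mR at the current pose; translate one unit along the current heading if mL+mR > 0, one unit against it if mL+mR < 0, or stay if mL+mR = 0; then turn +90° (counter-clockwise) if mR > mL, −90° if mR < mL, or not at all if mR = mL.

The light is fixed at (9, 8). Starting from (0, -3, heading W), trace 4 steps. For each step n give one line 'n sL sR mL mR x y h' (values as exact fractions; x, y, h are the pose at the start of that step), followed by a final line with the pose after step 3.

n=0: pose=(0,-3,W); sL=20/37, sR=40/41; mL=-1890/1517, mR=2300/1517; mL+mR=10/37 → advance +1; mR−mL=4190/1517 → turn +1·90°
n=1: pose=(-1,-3,S); sL=160/193, sR=160/313; mL=-55920/60409, mR=80960/60409; mL+mR=80/193 → advance +1; mR−mL=136880/60409 → turn +1·90°
n=2: pose=(-1,-4,E); sL=80/81, sR=80/153; mL=-1400/1377, mR=2080/1377; mL+mR=40/81 → advance +1; mR−mL=1160/459 → turn +1·90°
n=3: pose=(0,-4,N); sL=32/53, sR=160/157; mL=-10992/8321, mR=13504/8321; mL+mR=16/53 → advance +1; mR−mL=24496/8321 → turn +1·90°

0 20/37 40/41 -1890/1517 2300/1517 0 -3 W
1 160/193 160/313 -55920/60409 80960/60409 -1 -3 S
2 80/81 80/153 -1400/1377 2080/1377 -1 -4 E
3 32/53 160/157 -10992/8321 13504/8321 0 -4 N
final 0 -3 W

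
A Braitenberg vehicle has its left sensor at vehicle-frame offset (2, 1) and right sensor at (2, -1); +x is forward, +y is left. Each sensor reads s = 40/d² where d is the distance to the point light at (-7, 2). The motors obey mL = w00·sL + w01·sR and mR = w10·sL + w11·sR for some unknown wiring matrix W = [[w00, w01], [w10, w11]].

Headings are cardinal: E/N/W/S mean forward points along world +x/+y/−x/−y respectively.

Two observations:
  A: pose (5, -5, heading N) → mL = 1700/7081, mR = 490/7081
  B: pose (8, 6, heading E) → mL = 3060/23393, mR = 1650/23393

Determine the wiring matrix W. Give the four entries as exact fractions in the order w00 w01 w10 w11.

1/2 1/2 -1/2 1

obs A: pose=(5,-5,N) → sL=20/73, sR=20/97, mL=1700/7081, mR=490/7081
obs B: pose=(8,6,E) → sL=20/157, sR=20/149, mL=3060/23393, mR=1650/23393
sensor matrix S = [[20/73, 20/97], [20/157, 20/149]]; det S = 1740800/165645833
solve [mL_A; mL_B] = S·[w00; w01] and [mR_A; mR_B] = S·[w10; w11]:
  w00 = 1/2, w01 = 1/2, w10 = -1/2, w11 = 1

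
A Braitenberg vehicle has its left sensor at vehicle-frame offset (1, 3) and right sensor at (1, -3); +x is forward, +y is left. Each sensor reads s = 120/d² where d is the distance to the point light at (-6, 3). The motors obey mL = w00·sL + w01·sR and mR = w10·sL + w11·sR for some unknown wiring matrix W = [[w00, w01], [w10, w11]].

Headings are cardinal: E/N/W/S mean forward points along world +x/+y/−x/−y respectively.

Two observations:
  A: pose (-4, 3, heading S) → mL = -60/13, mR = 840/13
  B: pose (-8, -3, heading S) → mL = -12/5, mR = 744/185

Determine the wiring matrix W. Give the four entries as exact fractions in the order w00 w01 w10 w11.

obs A: pose=(-4,3,S) → sL=60/13, sR=60, mL=-60/13, mR=840/13
obs B: pose=(-8,-3,S) → sL=12/5, sR=60/37, mL=-12/5, mR=744/185
sensor matrix S = [[60/13, 60], [12/5, 60/37]]; det S = -65664/481
solve [mL_A; mL_B] = S·[w00; w01] and [mR_A; mR_B] = S·[w10; w11]:
  w00 = -1, w01 = 0, w10 = 1, w11 = 1

-1 0 1 1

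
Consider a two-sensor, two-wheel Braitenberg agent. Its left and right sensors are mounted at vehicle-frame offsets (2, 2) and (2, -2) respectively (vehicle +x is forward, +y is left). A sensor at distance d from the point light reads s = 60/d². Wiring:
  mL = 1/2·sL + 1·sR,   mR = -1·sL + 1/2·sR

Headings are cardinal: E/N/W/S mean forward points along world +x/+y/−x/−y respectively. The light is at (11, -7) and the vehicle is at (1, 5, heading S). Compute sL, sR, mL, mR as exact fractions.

15/41 15/61 2145/5002 -1215/5002

left sensor world pos  = (3, 3); dL² = 164
right sensor world pos = (-1, 3); dR² = 244
sL = 60/164 = 15/41
sR = 60/244 = 15/61
mL = 1/2·sL + 1·sR = 2145/5002
mR = -1·sL + 1/2·sR = -1215/5002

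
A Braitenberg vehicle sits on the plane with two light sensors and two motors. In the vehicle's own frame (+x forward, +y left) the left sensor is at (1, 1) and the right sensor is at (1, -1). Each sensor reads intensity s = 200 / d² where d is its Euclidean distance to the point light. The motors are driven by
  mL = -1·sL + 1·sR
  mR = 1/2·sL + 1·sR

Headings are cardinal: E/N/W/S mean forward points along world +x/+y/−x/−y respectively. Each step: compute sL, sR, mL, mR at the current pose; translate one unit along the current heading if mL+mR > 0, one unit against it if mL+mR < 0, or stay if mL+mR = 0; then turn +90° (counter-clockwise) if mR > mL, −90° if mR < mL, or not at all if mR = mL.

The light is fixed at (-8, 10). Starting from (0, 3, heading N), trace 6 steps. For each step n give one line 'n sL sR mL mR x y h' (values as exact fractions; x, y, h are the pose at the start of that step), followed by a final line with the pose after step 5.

n=0: pose=(0,3,N); sL=40/17, sR=200/117; mL=-1280/1989, mR=5740/1989; mL+mR=4460/1989 → advance +1; mR−mL=60/17 → turn +1·90°
n=1: pose=(0,4,W); sL=100/49, sR=100/37; mL=1200/1813, mR=6750/1813; mL+mR=7950/1813 → advance +1; mR−mL=150/49 → turn +1·90°
n=2: pose=(-1,4,S); sL=200/113, sR=40/17; mL=1120/1921, mR=6220/1921; mL+mR=7340/1921 → advance +1; mR−mL=300/113 → turn +1·90°
n=3: pose=(-1,3,E); sL=2, sR=25/16; mL=-7/16, mR=41/16; mL+mR=17/8 → advance +1; mR−mL=3 → turn +1·90°
n=4: pose=(0,3,N); sL=40/17, sR=200/117; mL=-1280/1989, mR=5740/1989; mL+mR=4460/1989 → advance +1; mR−mL=60/17 → turn +1·90°
n=5: pose=(0,4,W); sL=100/49, sR=100/37; mL=1200/1813, mR=6750/1813; mL+mR=7950/1813 → advance +1; mR−mL=150/49 → turn +1·90°

0 40/17 200/117 -1280/1989 5740/1989 0 3 N
1 100/49 100/37 1200/1813 6750/1813 0 4 W
2 200/113 40/17 1120/1921 6220/1921 -1 4 S
3 2 25/16 -7/16 41/16 -1 3 E
4 40/17 200/117 -1280/1989 5740/1989 0 3 N
5 100/49 100/37 1200/1813 6750/1813 0 4 W
final -1 4 S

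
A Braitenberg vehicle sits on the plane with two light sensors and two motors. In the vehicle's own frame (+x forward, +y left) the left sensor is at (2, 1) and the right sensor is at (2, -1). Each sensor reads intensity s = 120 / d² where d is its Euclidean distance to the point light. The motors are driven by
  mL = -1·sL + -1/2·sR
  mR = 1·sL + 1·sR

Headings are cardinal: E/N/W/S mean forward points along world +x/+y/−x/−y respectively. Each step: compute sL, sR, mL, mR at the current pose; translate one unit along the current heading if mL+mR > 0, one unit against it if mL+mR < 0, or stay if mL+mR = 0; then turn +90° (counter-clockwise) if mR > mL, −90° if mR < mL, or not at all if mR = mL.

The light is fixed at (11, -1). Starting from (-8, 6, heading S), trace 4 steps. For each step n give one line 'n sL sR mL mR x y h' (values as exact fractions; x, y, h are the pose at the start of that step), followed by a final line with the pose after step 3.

n=0: pose=(-8,6,S); sL=120/349, sR=24/85; mL=-14388/29665, mR=18576/29665; mL+mR=12/85 → advance +1; mR−mL=32964/29665 → turn +1·90°
n=1: pose=(-8,5,E); sL=60/169, sR=60/157; mL=-14490/26533, mR=19560/26533; mL+mR=30/157 → advance +1; mR−mL=34050/26533 → turn +1·90°
n=2: pose=(-7,5,N); sL=24/85, sR=120/353; mL=-13572/30005, mR=18672/30005; mL+mR=60/353 → advance +1; mR−mL=32244/30005 → turn +1·90°
n=3: pose=(-7,6,W); sL=30/109, sR=15/58; mL=-5115/12644, mR=3375/6322; mL+mR=15/116 → advance +1; mR−mL=11865/12644 → turn +1·90°

0 120/349 24/85 -14388/29665 18576/29665 -8 6 S
1 60/169 60/157 -14490/26533 19560/26533 -8 5 E
2 24/85 120/353 -13572/30005 18672/30005 -7 5 N
3 30/109 15/58 -5115/12644 3375/6322 -7 6 W
final -8 6 S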